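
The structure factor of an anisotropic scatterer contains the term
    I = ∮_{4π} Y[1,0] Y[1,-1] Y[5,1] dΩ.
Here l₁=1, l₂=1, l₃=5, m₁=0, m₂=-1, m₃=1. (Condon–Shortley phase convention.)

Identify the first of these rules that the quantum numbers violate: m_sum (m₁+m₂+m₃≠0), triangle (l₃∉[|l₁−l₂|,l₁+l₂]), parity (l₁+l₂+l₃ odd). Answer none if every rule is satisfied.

triangle

azimuthal sum: 0 − 1 + 1 = 0  ✓
l₃ must lie in [0,2]; have l₃=5  ✗
L = 1 + 1 + 5 = 7 (odd)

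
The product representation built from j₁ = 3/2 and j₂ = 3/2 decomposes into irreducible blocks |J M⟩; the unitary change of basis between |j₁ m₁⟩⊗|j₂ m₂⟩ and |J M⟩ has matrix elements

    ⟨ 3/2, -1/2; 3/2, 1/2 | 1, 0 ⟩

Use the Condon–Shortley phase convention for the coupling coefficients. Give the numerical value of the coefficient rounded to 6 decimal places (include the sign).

−√(1/20) ≈ -0.223607

√[3·2!1!1!/5! · 1!2!2!1!1!1!] = √(1/5)
  +(−1)^1/∏(1,1,1,1,0,0)! = -1  (running -1)
  +(−1)^2/∏(2,0,0,0,1,1)! = 1/2  (running -1/2)
⟨..|..⟩ = √(1/5)·(-1/2) = -0.223607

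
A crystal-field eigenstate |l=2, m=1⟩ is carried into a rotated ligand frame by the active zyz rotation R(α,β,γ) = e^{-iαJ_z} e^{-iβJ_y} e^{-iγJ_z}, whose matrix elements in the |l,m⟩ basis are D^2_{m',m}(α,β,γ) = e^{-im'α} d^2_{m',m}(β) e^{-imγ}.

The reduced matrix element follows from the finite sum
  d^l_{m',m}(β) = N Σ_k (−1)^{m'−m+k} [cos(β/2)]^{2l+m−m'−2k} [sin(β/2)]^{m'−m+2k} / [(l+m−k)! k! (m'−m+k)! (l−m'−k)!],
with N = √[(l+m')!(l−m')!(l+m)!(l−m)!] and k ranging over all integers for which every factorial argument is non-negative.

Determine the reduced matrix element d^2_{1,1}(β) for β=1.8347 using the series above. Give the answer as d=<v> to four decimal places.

d=-0.5624

d^2_{1,1}(β=1.8347) via the finite sum:
c=cos(1.834700/2)=0.607926, s=sin(1.834700/2)=0.793993; N=√[6·1·6·1]=6.000000
k: max(0,(1)−(1))=0 … min(2+(1),2−(1))=1
  k=0: (−1)^0·6.0000/(6)·0.6079^4·0.7940^0 = +0.136585
  k=1: (−1)^1·6.0000/(2)·0.6079^2·0.7940^2 = -0.698968
d^2_{1,1}(1.8347) = +0.136585 -0.698968 = -0.562382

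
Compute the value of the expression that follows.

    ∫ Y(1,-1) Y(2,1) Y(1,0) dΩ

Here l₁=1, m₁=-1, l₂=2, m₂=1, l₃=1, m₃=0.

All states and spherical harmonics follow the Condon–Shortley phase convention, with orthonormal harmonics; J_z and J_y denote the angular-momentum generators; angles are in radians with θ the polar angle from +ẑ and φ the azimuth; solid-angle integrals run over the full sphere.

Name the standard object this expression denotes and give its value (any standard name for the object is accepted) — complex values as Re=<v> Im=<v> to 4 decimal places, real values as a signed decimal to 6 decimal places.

This is a Gaunt coefficient — the integral of a triple product of spherical harmonics over the sphere.
m-sum 0 ✓  L=4 even ✓  1≤1≤3 ✓
Π(2lᵢ+1) = 3×5×3 = 45
triangle coeff Δ(1,2,1) = 1/30
Σ_t [1,1]: t=1:−1/1 = -1/1
(3j)²=2/15 [(1 2 1; 0 0 0)], sign=+1
Σ_t [2,2]: t=2:+1/2 = 1/2
(3j)²=1/10 [(1 2 1; -1 1 0)], sign=-1
⇒ 4πI² = 3/5
I = (-1)√(3/5/(4π)) = -0.21850969

Gaunt coefficient, -0.218510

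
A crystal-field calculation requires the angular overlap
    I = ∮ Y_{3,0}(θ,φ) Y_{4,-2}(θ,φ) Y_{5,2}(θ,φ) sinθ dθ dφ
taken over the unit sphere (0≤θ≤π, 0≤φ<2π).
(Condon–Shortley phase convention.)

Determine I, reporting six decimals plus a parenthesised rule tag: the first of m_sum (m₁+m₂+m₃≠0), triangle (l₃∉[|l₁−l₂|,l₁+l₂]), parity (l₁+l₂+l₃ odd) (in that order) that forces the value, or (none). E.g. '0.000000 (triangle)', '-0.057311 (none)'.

Rules hold: Σm=0, L=12 even, 1≤5≤7.
N = 7·9·11 = 693
Δ = 2!·4!·6!/13! = 1/180180
Racah Σ t=0..2: t=0:+1/576 t=1:−1/144 t=2:+1/576 = -1/288
⇒ 3j(3 4 5; 0 0 0)² = 20/1001, sgn +1
Racah Σ t=0..2: t=0:+1/576 t=1:−1/480 t=2:+1/8640 = -1/4320
⇒ 3j(3 4 5; 0 -2 2)² = 1/2145, sgn +1
4πI² = N·(3j₀)²·(3jₘ)² = 12/1859
I = +1·√(0.00645508/4π) = 0.02266449
No selection rule forces the value: the integral is nonzero (none).

0.022664 (none)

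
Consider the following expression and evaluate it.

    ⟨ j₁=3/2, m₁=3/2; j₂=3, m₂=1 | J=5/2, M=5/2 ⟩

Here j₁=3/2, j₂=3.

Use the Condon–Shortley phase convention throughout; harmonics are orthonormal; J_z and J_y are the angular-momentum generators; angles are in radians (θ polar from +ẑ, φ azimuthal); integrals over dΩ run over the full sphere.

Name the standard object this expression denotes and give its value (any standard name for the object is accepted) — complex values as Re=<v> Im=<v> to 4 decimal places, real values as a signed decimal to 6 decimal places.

This is a Clebsch–Gordan (vector-coupling) coefficient.
triangle: 2!×1!×4!/8! = 48/40320
(j±m)!: 3!×0!×4!×2!×5!×0! = 34560
prefactor² = (2J+1)×Δ×N² = 1728/7
  k=0: +1/(0!×2!×0!×4!×1!×0!) = 1/48
Σ = 1/48  ⇒  CG² = 1728/7×(1/48)² = 3/28
CG = +√(3/28) = +0.327327

Clebsch–Gordan coefficient, +√(3/28) ≈ +0.327327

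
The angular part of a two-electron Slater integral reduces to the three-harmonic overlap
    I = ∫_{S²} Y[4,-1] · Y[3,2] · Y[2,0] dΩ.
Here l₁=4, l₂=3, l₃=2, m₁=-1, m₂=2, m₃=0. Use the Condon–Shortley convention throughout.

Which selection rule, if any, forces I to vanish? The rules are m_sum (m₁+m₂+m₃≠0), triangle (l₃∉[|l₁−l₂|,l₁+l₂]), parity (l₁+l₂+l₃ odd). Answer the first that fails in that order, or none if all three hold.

Σmᵢ = 1  ✗
l₃∈[|l₁−l₂|,l₁+l₂]=[1,7], have l₃=2
Σlᵢ = 9 ⇒ odd

m_sum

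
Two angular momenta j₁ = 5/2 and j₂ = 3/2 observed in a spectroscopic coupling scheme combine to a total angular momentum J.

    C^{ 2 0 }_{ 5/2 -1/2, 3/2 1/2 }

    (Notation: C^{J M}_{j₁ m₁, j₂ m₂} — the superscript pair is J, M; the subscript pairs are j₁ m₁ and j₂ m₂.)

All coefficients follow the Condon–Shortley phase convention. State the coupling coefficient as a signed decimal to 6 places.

triangle: 2!*3!*1!/7! = 12/5040
(j±m)!: 2!*3!*2!*1!*2!*2! = 96
prefactor² = (2J+1)*Δ*N² = 8/7
  k=1: −1/(1!*1!*2!*1!*1!*0!) = -1/2
  k=2: +1/(2!*0!*1!*0!*2!*1!) = 1/4
Σ = -1/4  ⇒  CG² = 8/7*(-1/4)² = 1/14
CG = −√(1/14) = -0.267261

−√(1/14) ≈ -0.267261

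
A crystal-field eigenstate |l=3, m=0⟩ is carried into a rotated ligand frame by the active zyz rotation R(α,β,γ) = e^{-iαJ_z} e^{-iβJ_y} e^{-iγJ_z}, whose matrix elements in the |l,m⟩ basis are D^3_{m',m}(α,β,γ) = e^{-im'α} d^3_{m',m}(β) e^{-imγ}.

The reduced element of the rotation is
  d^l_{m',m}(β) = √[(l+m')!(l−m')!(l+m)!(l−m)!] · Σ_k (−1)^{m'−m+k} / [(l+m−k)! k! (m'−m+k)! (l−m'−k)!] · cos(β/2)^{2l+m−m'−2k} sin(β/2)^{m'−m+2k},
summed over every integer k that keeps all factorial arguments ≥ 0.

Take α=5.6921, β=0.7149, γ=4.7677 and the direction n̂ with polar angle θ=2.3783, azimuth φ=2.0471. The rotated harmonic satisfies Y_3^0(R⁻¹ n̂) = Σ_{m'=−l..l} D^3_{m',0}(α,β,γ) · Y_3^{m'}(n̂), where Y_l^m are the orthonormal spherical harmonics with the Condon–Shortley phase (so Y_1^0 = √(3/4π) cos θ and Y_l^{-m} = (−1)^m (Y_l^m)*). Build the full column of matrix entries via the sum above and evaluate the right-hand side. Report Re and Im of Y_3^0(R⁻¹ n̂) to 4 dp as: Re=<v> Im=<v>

Need the full column D^3_{m',0} for m'=−3..3 at α=5.6921, β=0.7149, γ=4.7677.
cos(β/2)=0.936792, sin(β/2)=0.349887
d^3_{-3,0}: single k=3 term ⇒ +0.157480;  D = -0.031666-0.154264i
d^3_{-2,0}: k∈[2..3] ⇒ +0.516402 -0.072037 = +0.444365;  D = +0.168377-0.411229i
d^3_{-1,0}: k∈[1..3] ⇒ +0.874448 -0.365951 +0.017016 = +0.525513;  D = +0.436353-0.292849i
d^3_{0,0}: k∈[0..3] ⇒ +0.675864 -0.848535 +0.118369 -0.001835 = -0.056137;  D = -0.056137+0.000000i
d^3_{1,0}: k∈[0..2] ⇒ -0.874448 +0.365951 -0.017016 = -0.525513;  D = -0.436353-0.292849i
d^3_{2,0}: k∈[0..1] ⇒ +0.516402 -0.072037 = +0.444365;  D = +0.168377+0.411229i
d^3_{3,0}: single k=0 term ⇒ -0.157480;  D = +0.031666-0.154264i
Y_3^{m'}(θ=2.3783,φ=2.0471) and Σ D·Y over m':
  (-0.0317-0.1543i)·(+0.1365+0.0195i)  (+0.1684-0.4112i)·(+0.2045-0.2876i)  (+0.4364-0.2928i)·(-0.1650-0.3198i)  (-0.0561+0.0000i)·(+0.1050+0.0000i)  (-0.4364-0.2928i)·(+0.1650-0.3198i)  (+0.1684+0.4112i)·(+0.2045+0.2876i)  (+0.0317-0.1543i)·(-0.1365+0.0195i)
Y_3^0(R⁻¹ n̂) = -0.507436+0.000000i

Re=-0.5074 Im=0.0000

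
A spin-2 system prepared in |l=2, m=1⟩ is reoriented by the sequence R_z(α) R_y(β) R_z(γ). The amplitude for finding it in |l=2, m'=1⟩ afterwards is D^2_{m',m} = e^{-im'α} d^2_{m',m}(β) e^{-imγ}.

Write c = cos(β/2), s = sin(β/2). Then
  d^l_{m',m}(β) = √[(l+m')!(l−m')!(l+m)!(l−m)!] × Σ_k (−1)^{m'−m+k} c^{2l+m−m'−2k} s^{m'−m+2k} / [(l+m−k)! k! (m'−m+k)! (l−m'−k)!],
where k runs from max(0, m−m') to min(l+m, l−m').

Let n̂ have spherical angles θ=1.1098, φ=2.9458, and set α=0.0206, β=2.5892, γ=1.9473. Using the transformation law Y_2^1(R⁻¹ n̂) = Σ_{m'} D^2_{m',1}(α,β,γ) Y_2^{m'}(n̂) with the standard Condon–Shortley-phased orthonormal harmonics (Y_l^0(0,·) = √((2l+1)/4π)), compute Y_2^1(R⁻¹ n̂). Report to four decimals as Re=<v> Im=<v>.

Re=-0.0059 Im=-0.3534

Need the full column D^2_{m',1} for m'=−2..2 at α=0.0206, β=2.5892, γ=1.9473.
cos(β/2)=0.272698, sin(β/2)=0.962100
d^2_{-2,1}: single k=3 term ⇒ +0.485705;  D = -0.159824-0.458656i
d^2_{-1,1}: k∈[2..3] ⇒ +0.206503 -0.856802 = -0.650299;  D = +0.226589+0.609546i
d^2_{0,1}: k∈[1..2] ⇒ +0.047791 -0.594864 = -0.547074;  D = +0.201143+0.508754i
d^2_{1,1}: k∈[0..1] ⇒ +0.005530 -0.206503 = -0.200973;  D = +0.077726+0.185334i
d^2_{2,1}: single k=0 term ⇒ -0.039021;  D = +0.015829+0.035666i
Y_2^{m'}(θ=1.1098,φ=2.9458) and Σ D·Y over m':
  (-0.1598-0.4587i)·(+0.2864+0.1183i)  (+0.2266+0.6095i)·(-0.3019-0.0599i)  (+0.2011+0.5088i)·(-0.1282+0.0000i)  (+0.0777+0.1853i)·(+0.3019-0.0599i)  (+0.0158+0.0357i)·(+0.2864-0.1183i)
Y_2^1(R⁻¹ n̂) = -0.005909-0.353404i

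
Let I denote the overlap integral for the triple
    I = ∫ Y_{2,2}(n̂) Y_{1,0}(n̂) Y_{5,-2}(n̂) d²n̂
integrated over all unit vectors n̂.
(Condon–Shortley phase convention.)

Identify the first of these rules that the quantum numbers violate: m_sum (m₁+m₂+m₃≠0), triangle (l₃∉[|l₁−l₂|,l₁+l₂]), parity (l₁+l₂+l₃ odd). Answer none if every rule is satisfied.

triangle

m₁+m₂+m₃ = 2 + 0 − 2 = 0  ✓
triangle: need |l₁−l₂| ≤ l₃ ≤ l₁+l₂ = [1,3]; l₃=5 is outside  ✗
parity: l₁+l₂+l₃ = 8 is even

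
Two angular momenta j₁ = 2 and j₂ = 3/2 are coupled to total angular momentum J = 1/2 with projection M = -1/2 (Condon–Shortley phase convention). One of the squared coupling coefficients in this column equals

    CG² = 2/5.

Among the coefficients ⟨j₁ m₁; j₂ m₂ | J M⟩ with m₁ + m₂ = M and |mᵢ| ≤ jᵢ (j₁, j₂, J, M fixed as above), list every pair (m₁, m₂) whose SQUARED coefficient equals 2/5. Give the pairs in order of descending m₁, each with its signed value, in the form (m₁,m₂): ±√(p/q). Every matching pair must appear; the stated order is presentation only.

Admissible pairs with m₁+m₂ = M = -1/2: (-2,3/2), (-1,1/2), (0,-1/2), (1,-3/2)
  (m₁,m₂)=(1,-3/2): CG² = 1/10, CG = +√(1/10)
  (m₁,m₂)=(0,-1/2): CG² = 1/5, CG = −√(1/5)
  (m₁,m₂)=(-1,1/2): CG² = 3/10, CG = +√(3/10)
  (m₁,m₂)=(-2,3/2): CG² = 2/5, CG = −√(2/5)   ← matches the target
Pairs with CG² = 2/5: (-2,3/2): −√(2/5)

(-2,3/2): −√(2/5)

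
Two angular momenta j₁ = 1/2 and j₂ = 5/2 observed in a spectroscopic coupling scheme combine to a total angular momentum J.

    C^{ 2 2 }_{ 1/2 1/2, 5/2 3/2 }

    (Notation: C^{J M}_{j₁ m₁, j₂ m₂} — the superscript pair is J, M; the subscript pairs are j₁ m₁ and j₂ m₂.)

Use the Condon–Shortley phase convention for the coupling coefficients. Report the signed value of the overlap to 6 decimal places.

triangle: 1!·0!·4!/6! = 24/720
(j±m)!: 1!·0!·4!·1!·4!·0! = 576
prefactor² = (2J+1)·Δ·N² = 96
  k=0: +1/(0!·1!·0!·4!·0!·0!) = 1/24
Σ = 1/24  ⇒  CG² = 96·(1/24)² = 1/6
CG = +√(1/6) = +0.408248

+√(1/6) = +0.408248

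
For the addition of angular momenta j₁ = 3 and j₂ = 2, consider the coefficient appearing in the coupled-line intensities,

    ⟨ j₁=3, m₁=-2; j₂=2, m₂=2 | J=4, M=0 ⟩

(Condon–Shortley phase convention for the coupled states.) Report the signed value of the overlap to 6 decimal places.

triangle: 1!·5!·3!/10! = 720/3628800
(j±m)!: 1!·5!·4!·0!·4!·4! = 1658880
prefactor² = (2J+1)·Δ·N² = 20736/7
  k=1: −1/(1!·0!·4!·3!·1!·0!) = -1/144
Σ = -1/144  ⇒  CG² = 20736/7·(-1/144)² = 1/7
CG = −√(1/7) = -0.377964

−√(1/7) = -0.377964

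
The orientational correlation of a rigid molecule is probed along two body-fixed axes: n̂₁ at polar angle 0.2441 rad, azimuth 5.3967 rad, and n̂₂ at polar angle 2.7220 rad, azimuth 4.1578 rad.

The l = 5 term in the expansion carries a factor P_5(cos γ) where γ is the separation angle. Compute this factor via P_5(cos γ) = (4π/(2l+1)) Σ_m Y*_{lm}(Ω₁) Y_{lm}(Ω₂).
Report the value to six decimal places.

0.271023

Term-by-term m-sum for l=5 (normalisation 4π/11 = 1.142397):
  m=-5: Y*=(-0.000106, 0.000368)  Y=(-0.001877, -0.004858)  product (0.000002, -0.000000)
  m=-4: Y*=(-0.004467, 0.001912)  Y=(0.022272, -0.029446)  product (-0.000043, 0.000174)
  m=-3: Y*=(-0.032341, -0.016925)  Y=(0.151526, 0.014128)  product (-0.004661, -0.003021)
  m=-2: Y*=(-0.035197, -0.171714)  Y=(0.171858, 0.345466)  product (0.053272, -0.041670)
  m=-1: Y*=(0.314932, -0.386033)  Y=(-0.270125, 0.436081)  product (0.083271, 0.241613)
  m=+0: Y*=(0.561055, -0.000000)  Y=(-0.047127, 0.000000)  product (-0.026441, 0.000000)
  m=+1: Y*=(-0.314932, -0.386033)  Y=(0.270125, 0.436081)  product (0.083271, -0.241613)
  m=+2: Y*=(-0.035197, 0.171714)  Y=(0.171858, -0.345466)  product (0.053272, 0.041670)
  m=+3: Y*=(0.032341, -0.016925)  Y=(-0.151526, 0.014128)  product (-0.004661, 0.003021)
  m=+4: Y*=(-0.004467, -0.001912)  Y=(0.022272, 0.029446)  product (-0.000043, -0.000174)
  m=+5: Y*=(0.000106, 0.000368)  Y=(0.001877, -0.004858)  product (0.000002, 0.000000)
Σ over m = (0.237240, -0.000000); ×(4π/11) → (0.271023, -0.000000). Real part: 0.271023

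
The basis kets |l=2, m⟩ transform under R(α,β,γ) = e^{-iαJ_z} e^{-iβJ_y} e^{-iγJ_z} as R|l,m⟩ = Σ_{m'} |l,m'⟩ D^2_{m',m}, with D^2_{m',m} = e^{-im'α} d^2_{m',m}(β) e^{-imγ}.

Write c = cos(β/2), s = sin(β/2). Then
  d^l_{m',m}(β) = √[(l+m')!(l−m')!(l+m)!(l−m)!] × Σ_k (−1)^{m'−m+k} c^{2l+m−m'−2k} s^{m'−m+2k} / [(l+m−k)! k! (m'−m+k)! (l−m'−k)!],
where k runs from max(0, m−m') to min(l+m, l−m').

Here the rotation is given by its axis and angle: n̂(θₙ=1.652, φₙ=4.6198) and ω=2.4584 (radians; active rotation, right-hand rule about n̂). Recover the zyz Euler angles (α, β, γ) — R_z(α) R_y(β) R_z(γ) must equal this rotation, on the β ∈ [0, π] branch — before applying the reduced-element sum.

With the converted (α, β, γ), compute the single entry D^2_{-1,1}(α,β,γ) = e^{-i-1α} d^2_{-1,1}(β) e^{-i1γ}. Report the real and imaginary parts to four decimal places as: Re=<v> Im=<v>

Axis–angle → zyz. n̂ = (sinθₙcosφₙ, sinθₙsinφₙ, cosθₙ) = (-0.092152, -0.992436, -0.081114), ω = 2.4584.
R = I cosω + sinω [n̂]ₓ + (1−cosω) n̂n̂ᵀ gives
  R = [-0.760483, +0.213589, -0.613225; +0.111179, +0.973240, +0.201107; +0.639769, +0.084761, -0.763879]
β = atan2(√(R₁₃²+R₂₃²), R₃₃) = 2.440099; α = atan2(R₂₃, R₁₃) mod 2π = 2.824695; γ = atan2(R₃₂, −R₃₁) mod 2π = 3.009873
Split into d^2_{-1,1}(β=2.4401) × two z-phases.
With c≡cos(β/2)=0.343599 and s≡sin(β/2)=0.939116, N=[1·6·6·1]^{1/2}=6.000000
Admissible k: 2..3 (factorial args all ≥0)
  k=2: (−1)^0·6.0000/(2)·0.3436^2·0.9391^2 = +0.312367
  k=3: (−1)^1·6.0000/(6)·0.3436^0·0.9391^4 = -0.777817
d^2_{-1,1}(2.4401) = +0.312367 -0.777817 = -0.465450
Phases: e^{-i·(-1)·2.8247}=-0.950207+0.311620i, e^{-i·(1)·3.0099}=-0.991337-0.131339i ⇒ D=-0.457493+0.085699i

Re=-0.4575 Im=0.0857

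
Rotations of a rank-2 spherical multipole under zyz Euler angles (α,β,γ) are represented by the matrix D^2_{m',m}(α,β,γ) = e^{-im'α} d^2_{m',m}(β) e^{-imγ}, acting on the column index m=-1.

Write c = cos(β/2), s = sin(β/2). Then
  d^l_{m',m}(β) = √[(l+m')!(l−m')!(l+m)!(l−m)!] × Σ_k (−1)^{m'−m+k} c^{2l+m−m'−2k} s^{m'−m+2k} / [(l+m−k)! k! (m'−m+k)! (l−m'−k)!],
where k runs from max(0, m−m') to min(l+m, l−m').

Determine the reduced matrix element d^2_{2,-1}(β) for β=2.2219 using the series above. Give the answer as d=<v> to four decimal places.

d=-0.6387

d^2_{2,-1}(β=2.2219) via the finite sum:
c=cos(2.221900/2)=0.443810, s=sin(2.221900/2)=0.896121; N=√[24·1·1·6]=12.000000
k: max(0,(-1)−(2))=0 … min(2+(-1),2−(2))=0
  k=0: (−1)^3·12.0000/(6)·0.4438^1·0.8961^3 = -0.638744
d^2_{2,-1}(2.2219) = -0.638744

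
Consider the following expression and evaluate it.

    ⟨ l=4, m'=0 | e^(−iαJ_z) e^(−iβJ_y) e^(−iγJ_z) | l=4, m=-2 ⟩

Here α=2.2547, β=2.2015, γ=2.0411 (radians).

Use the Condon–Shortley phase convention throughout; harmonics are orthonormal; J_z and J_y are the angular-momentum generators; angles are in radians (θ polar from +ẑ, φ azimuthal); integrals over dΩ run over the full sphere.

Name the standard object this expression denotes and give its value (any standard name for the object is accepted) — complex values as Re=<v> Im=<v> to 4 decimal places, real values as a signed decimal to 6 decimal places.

This is a Wigner D-matrix element — the rotation-matrix element ⟨l m'| R(α,β,γ) |l m⟩ in the angular-momentum basis.
D^4_{0,-2}(2.2547,2.2015,2.0411) = e^{-i·0·2.2547}·d^4_{0,-2}(2.2015)·e^{-i·-2·2.0411}. Compute d first:
With c≡cos(β/2)=0.452928 and s≡sin(β/2)=0.891547, N=[24·24·2·720]^{1/2}=910.735966
The bounds max(0,m−m')=0 and min(l+m,l−m')=2 give 3 terms
  k=0: (−1)^2·910.7360/(96)·0.4529^6·0.8915^2 = +0.065100
  k=1: (−1)^3·910.7360/(36)·0.4529^4·0.8915^4 = -0.672640
  k=2: (−1)^4·910.7360/(96)·0.4529^2·0.8915^6 = +0.977339
d^4_{0,-2}(2.2015) = +0.065100 -0.672640 +0.977339 = +0.369799
Attach z-rotation phases: D = e^{-i(0)(2.2547)}·(+0.369799)·e^{-i(-2)(2.0411)} = -0.217922-0.298767i

Wigner D-matrix element, Re=-0.2179 Im=-0.2988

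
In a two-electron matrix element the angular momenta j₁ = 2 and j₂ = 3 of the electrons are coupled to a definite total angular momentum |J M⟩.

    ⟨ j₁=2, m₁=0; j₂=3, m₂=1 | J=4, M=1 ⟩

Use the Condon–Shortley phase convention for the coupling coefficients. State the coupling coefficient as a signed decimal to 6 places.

j₁+j₂−J=1  J+j₁−j₂=3  J−j₁+j₂=5  j₁+j₂+J+1=10
(j₁±m₁, j₂±m₂, J±M) = (2,2,4,2,5,3)
P² = 1728/7
sum k=0..1:
  [0] +1/48 = 1/48
  [1] −1/24 = -1/24
S = -1/48
C² = P²·S² = 3/28 ; C = -0.327327

−√(3/28) ≈ -0.327327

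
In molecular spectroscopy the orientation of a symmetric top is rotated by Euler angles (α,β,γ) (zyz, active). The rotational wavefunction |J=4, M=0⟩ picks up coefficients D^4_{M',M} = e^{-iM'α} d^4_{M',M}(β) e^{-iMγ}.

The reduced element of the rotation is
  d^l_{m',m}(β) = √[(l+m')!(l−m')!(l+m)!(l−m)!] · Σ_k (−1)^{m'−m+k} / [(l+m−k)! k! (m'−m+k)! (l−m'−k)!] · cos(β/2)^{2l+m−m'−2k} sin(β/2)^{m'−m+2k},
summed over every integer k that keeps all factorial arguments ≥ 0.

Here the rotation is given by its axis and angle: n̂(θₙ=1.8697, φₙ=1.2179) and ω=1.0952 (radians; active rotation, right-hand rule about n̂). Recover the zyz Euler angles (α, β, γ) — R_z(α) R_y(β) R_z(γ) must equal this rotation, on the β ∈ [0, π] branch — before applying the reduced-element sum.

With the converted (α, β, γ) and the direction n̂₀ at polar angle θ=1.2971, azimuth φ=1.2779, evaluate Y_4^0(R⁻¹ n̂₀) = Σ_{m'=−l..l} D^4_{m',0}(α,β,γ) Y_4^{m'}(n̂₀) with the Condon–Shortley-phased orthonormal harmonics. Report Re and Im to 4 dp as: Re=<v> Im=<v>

Axis–angle → zyz. n̂ = (sinθₙcosφₙ, sinθₙsinφₙ, cosθₙ) = (+0.330292, +0.896768, -0.294473), ω = 1.0952.
R = I cosω + sinω [n̂]ₓ + (1−cosω) n̂n̂ᵀ gives
  R = [+0.517011, +0.422369, +0.744516; -0.101215, +0.893847, -0.436799; -0.849973, +0.150474, +0.504879]
β = atan2(√(R₁₃²+R₂₃²), R₃₃) = 1.041554; α = atan2(R₂₃, R₁₃) mod 2π = 5.752611; γ = atan2(R₃₂, −R₃₁) mod 2π = 0.175218
Need the full column D^4_{m',0} for m'=−4..4 at α=5.7526, β=1.0416, γ=0.1752.
cos(β/2)=0.867433, sin(β/2)=0.497554
d^4_{-4,0}: single k=4 term ⇒ +0.290305;  D = -0.152110-0.247264i
d^4_{-3,0}: k∈[3..4] ⇒ +0.715756 -0.235491 = +0.480265;  D = -0.010050-0.480160i
d^4_{-2,0}: k∈[2..4] ⇒ +1.000501 -0.877800 +0.108302 = +0.231002;  D = +0.112699-0.201646i
d^4_{-1,0}: k∈[1..4] ⇒ +0.822255 -1.623182 +0.534044 -0.029284 = -0.296168;  D = -0.255450+0.149869i
d^4_{0,0}: k∈[0..4] ⇒ +0.320543 -1.687392 +1.249132 -0.182657 +0.003756 = -0.296618;  D = -0.296618+0.000000i
d^4_{1,0}: k∈[0..3] ⇒ -0.822255 +1.623182 -0.534044 +0.029284 = +0.296168;  D = +0.255450+0.149869i
d^4_{2,0}: k∈[0..2] ⇒ +1.000501 -0.877800 +0.108302 = +0.231002;  D = +0.112699+0.201646i
d^4_{3,0}: k∈[0..1] ⇒ -0.715756 +0.235491 = -0.480265;  D = +0.010050-0.480160i
d^4_{4,0}: single k=0 term ⇒ +0.290305;  D = -0.152110+0.247264i
Y_4^{m'}(θ=1.2971,φ=1.2779) and Σ D·Y over m':
  (-0.1521-0.2473i)·(+0.1478+0.3503i)  (-0.0100-0.4802i)·(-0.2325+0.1927i)  (+0.1127-0.2016i)·(+0.1262+0.0838i)  (-0.2554+0.1499i)·(-0.0885+0.2933i)  (-0.2966+0.0000i)·(+0.1053+0.0000i)  (+0.2554+0.1499i)·(+0.0885+0.2933i)  (+0.1127+0.2016i)·(+0.1262-0.0838i)  (+0.0100-0.4802i)·(+0.2325+0.1927i)  (-0.1521+0.2473i)·(+0.1478-0.3503i)
Y_4^0(R⁻¹ n̂) = +0.306278-0.000000i

Re=0.3063 Im=0.0000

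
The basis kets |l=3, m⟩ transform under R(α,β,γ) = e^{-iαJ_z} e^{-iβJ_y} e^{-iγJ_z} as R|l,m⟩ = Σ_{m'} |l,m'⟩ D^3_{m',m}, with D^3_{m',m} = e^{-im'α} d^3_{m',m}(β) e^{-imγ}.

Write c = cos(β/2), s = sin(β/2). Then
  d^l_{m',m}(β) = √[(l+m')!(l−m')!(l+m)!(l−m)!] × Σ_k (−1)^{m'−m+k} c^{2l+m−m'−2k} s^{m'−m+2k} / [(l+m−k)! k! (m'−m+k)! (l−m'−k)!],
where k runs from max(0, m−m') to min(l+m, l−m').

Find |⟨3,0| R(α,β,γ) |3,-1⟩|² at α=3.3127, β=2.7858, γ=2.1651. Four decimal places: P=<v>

First d^3_{0,-1}(β=2.7858), then the phase factors e^{-i(0)α} and e^{-i(-1)γ}:
Half-angle: c=0.176959, s=0.984218. N=√(6·6·2·24)=41.569219
k∈{0,1,2} keeps every argument non-negative
  k=0: (−1)^1·41.5692/(12)·0.1770^5·0.9842^1 = -0.000592
  k=1: (−1)^2·41.5692/(4)·0.1770^3·0.9842^3 = +0.054904
  k=2: (−1)^3·41.5692/(12)·0.1770^1·0.9842^5 = -0.566137
d^3_{0,-1}(2.7858) = -0.000592 +0.054904 -0.566137 = -0.511824
|D^3_{0,-1}|² = |d^3_{0,-1}(β)|² = (-0.511824)² = 0.261964 (the z-rotation phases have unit modulus)

P=0.2620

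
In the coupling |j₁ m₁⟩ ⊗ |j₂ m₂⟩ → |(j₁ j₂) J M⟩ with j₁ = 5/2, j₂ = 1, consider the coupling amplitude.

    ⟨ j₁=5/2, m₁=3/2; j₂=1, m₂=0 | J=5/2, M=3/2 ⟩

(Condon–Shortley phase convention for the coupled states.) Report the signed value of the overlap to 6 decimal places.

triangle: 1!·4!·1!/7! = 24/5040
(j±m)!: 4!·1!·1!·1!·4!·1! = 576
prefactor² = (2J+1)·Δ·N² = 576/35
  k=0: +1/(0!·1!·1!·1!·3!·0!) = 1/6
  k=1: −1/(1!·0!·0!·0!·4!·1!) = -1/24
Σ = 1/8  ⇒  CG² = 576/35·(1/8)² = 9/35
CG = +√(9/35) = +0.507093

+0.507093  (= +√(9/35))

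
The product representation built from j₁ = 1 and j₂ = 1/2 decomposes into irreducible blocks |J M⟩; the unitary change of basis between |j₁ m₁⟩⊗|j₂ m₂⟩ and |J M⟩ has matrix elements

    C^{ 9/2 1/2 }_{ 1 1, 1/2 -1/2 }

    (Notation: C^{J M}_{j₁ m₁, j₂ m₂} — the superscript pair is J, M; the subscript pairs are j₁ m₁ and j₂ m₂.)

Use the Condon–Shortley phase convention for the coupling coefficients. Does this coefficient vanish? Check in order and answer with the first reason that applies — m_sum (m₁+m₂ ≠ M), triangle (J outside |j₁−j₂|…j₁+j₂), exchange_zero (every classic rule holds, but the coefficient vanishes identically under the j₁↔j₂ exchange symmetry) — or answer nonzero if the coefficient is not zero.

m-sum: m₁+m₂ = 1+(-1/2) = 1/2, M = 1/2  ✓
triangle: need |j₁−j₂| ≤ J ≤ j₁+j₂, i.e. J ∈ [1/2, 3/2]; J = 9/2 is outside ✗ ⇒ coefficient is 0

triangle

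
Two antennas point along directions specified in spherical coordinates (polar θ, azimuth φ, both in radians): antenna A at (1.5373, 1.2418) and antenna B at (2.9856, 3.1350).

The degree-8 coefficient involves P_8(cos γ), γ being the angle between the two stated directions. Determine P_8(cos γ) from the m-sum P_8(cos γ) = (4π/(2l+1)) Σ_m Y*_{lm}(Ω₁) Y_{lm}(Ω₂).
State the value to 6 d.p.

Addition theorem: P_8(cos γ) = (4π/17) Σ_m Y*_{lm}(Ω₁) Y_{lm}(Ω₂), m = −8…8:
  term(m=-8) = -0.000000-0.000000i   from Y*(Ω₁)=-0.447918-0.250324i, Y(Ω₂)=+0.000000+0.000000i
  term(m=-7) = -0.000000+0.000000i   from Y*(Ω₁)=-0.051150+0.045976i, Y(Ω₂)=+0.000004+0.000000i
  term(m=-6) = -0.000009-0.000025i   from Y*(Ω₁)=-0.144713-0.339265i, Y(Ω₂)=+0.000072+0.000003i
  term(m=-5) = -0.000068+0.000003i   from Y*(Ω₁)=-0.080789+0.006004i, Y(Ω₂)=+0.000846+0.000028i
  term(m=-4) = +0.000673-0.002329i   from Y*(Ω₁)=+0.082605-0.317136i, Y(Ω₂)=+0.007394+0.000195i
  term(m=-3) = -0.003413-0.002353i   from Y*(Ω₁)=-0.072389-0.047822i, Y(Ω₂)=+0.047774+0.000945i
  term(m=-2) = +0.053903-0.040537i   from Y*(Ω₁)=+0.245532-0.189770i, Y(Ω₂)=+0.217321+0.002866i
  term(m=-1) = -0.017365-0.051981i   from Y*(Ω₁)=-0.028825-0.084431i, Y(Ω₂)=+0.614286+0.004050i
  term(m=+0) = +0.215633+0.000000i   from Y*(Ω₁)=+0.305275-0.000000i, Y(Ω₂)=+0.706356+0.000000i
  term(m=+1) = -0.017365+0.051981i   from Y*(Ω₁)=+0.028825-0.084431i, Y(Ω₂)=-0.614286+0.004050i
  term(m=+2) = +0.053903+0.040537i   from Y*(Ω₁)=+0.245532+0.189770i, Y(Ω₂)=+0.217321-0.002866i
  term(m=+3) = -0.003413+0.002353i   from Y*(Ω₁)=+0.072389-0.047822i, Y(Ω₂)=-0.047774+0.000945i
  term(m=+4) = +0.000673+0.002329i   from Y*(Ω₁)=+0.082605+0.317136i, Y(Ω₂)=+0.007394-0.000195i
  term(m=+5) = -0.000068-0.000003i   from Y*(Ω₁)=+0.080789+0.006004i, Y(Ω₂)=-0.000846+0.000028i
  term(m=+6) = -0.000009+0.000025i   from Y*(Ω₁)=-0.144713+0.339265i, Y(Ω₂)=+0.000072-0.000003i
  term(m=+7) = -0.000000-0.000000i   from Y*(Ω₁)=+0.051150+0.045976i, Y(Ω₂)=-0.000004+0.000000i
  term(m=+8) = -0.000000+0.000000i   from Y*(Ω₁)=-0.447918+0.250324i, Y(Ω₂)=+0.000000-0.000000i
Accumulated sum +0.283071-0.000000i; after 4π/(2l+1) scaling, +0.209246-0.000000i ⇒ P_8 = 0.209246

0.209246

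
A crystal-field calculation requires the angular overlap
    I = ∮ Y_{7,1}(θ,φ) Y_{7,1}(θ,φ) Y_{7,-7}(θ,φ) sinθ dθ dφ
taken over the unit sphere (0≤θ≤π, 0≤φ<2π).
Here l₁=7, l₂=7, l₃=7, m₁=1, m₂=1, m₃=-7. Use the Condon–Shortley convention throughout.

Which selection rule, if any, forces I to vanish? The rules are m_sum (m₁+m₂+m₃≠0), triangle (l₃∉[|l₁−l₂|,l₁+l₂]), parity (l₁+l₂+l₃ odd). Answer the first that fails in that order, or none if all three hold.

m_sum

azimuthal sum: 1 + 1 − 7 = -5  ✗
0 ≤ 7 ≤ 14 (triangle on l)
L = 7 + 7 + 7 = 21 (odd)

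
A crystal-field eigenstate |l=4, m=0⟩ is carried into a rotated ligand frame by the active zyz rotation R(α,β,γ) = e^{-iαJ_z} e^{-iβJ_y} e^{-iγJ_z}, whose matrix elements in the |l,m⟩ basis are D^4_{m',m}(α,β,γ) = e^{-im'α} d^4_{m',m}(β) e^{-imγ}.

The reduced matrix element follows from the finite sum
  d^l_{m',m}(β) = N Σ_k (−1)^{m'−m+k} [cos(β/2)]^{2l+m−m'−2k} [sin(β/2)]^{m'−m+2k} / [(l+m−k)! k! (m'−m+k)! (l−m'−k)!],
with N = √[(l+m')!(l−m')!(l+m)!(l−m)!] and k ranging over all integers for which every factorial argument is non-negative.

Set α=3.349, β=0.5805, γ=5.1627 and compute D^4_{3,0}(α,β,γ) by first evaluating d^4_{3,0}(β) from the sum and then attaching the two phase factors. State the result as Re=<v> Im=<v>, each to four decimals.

First d^4_{3,0}(β=0.5805), then the phase factors e^{-i(3)α} and e^{-i(0)γ}:
Half-angle: c=0.958172, s=0.286192. N=√(5040·1·24·24)=1703.830978
k∈{0,1} keeps every argument non-negative
  k=0: (−1)^3·1703.8310/(144)·0.9582^5·0.2862^3 = -0.224003
  k=1: (−1)^4·1703.8310/(144)·0.9582^3·0.2862^5 = +0.019984
d^4_{3,0}(0.5805) = -0.224003 +0.019984 = -0.204019
D = (-0.812585+0.582842i)·(-0.204019)·(+1.000000+0.000000i) = +0.165783-0.118911i

Re=0.1658 Im=-0.1189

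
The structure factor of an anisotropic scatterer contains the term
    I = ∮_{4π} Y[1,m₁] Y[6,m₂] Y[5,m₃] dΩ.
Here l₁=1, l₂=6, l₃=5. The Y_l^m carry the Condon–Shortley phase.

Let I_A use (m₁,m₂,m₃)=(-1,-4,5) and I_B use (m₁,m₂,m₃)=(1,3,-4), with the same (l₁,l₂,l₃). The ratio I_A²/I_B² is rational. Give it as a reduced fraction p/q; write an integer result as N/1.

1/3

Same 1,6,5: normalisation and zero-m 3j drop out of the ratio.
A: Δ: 2! 0! 10! / 13! → 1/858; sum: t=2:+1/7257600 = 1/7257600; 3j²(1 6 5; -1 -4 5) = Δ·Π!·Σ² = 1/858  (sign +1)
B: Δ: 2! 0! 10! / 13! → 1/858; sum: t=0:+1/725760 = 1/725760; 3j²(1 6 5; 1 3 -4) = Δ·Π!·Σ² = 1/286  (sign -1)
I_A²/I_B² = (1/858)/(1/286) = 1/3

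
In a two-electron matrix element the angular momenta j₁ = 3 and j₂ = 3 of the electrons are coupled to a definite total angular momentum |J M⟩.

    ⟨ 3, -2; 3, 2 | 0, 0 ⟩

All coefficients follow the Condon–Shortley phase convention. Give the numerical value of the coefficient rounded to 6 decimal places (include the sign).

−√(1/7) ≈ -0.377964

triangle: 6!·0!·0!/7! = 720/5040
(j±m)!: 1!·5!·5!·1!·0!·0! = 14400
prefactor² = (2J+1)·Δ·N² = 14400/7
  k=5: −1/(5!·1!·0!·0!·0!·0!) = -1/120
Σ = -1/120  ⇒  CG² = 14400/7·(-1/120)² = 1/7
CG = −√(1/7) = -0.377964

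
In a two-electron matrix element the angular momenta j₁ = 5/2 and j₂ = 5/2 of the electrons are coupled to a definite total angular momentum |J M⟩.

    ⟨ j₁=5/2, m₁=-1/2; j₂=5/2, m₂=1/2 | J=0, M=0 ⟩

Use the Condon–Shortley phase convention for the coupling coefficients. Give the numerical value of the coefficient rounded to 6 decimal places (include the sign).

−√(1/6) ≈ -0.408248

j₁+j₂−J=5  J+j₁−j₂=0  J−j₁+j₂=0  j₁+j₂+J+1=6
(j₁±m₁, j₂±m₂, J±M) = (2,3,3,2,0,0)
P² = 24
sum k=3..3:
  [3] −1/12 = -1/12
S = -1/12
C² = P²·S² = 1/6 ; C = -0.408248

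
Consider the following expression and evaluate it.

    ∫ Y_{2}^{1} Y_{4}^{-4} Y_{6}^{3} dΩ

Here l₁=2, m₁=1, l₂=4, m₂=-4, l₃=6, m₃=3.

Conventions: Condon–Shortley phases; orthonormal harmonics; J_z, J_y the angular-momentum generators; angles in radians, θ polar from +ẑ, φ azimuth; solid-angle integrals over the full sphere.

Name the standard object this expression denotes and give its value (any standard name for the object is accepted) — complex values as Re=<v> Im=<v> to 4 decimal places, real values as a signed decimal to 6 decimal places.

Gaunt coefficient, -0.047713

This is a Gaunt coefficient — the integral of a triple product of spherical harmonics over the sphere.
Checks pass: Σm=0; 12 even; l₃=6∈[2,6].
(2·2+1)(2·4+1)(2·6+1) = 585
Δ: 0! 4! 8! / 13! → 1/6435
sum: t=0:+1/2304 = 1/2304
3j²(2 4 6; 0 0 0) = Δ·Π!·Σ² = 5/143  (sign +1)
sum: t=0:+1/241920 = 1/241920
3j²(2 4 6; 1 -4 3) = Δ·Π!·Σ² = 1/715  (sign -1)
combine: 4πI² = 585·5/143·1/715 = 45/1573
take √, sign -1: I = -0.04771303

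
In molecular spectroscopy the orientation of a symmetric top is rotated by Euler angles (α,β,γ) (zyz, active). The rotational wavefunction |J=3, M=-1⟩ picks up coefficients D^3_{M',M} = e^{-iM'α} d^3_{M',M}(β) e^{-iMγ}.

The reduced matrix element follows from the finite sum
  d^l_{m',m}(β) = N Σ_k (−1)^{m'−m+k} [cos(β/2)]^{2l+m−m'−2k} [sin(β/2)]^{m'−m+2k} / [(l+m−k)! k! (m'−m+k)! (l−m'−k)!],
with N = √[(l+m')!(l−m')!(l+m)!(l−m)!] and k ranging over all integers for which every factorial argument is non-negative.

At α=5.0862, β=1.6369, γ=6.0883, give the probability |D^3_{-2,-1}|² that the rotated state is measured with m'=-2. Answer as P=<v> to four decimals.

P=0.1948

Split into d^3_{-2,-1}(β=1.6369) × two z-phases.
Half-angle: c=0.683354, s=0.730088. N=√(1·120·2·24)=75.894664
k∈{1,2} keeps every argument non-negative
  k=1: (−1)^0·75.8947/(24)·0.6834^5·0.7301^1 = +0.344035
  k=2: (−1)^1·75.8947/(12)·0.6834^3·0.7301^3 = -0.785401
d^3_{-2,-1}(1.6369) = +0.344035 -0.785401 = -0.441366
|D^3_{-2,-1}|² = |d^3_{-2,-1}(β)|² = (-0.441366)² = 0.194804 (the z-rotation phases have unit modulus)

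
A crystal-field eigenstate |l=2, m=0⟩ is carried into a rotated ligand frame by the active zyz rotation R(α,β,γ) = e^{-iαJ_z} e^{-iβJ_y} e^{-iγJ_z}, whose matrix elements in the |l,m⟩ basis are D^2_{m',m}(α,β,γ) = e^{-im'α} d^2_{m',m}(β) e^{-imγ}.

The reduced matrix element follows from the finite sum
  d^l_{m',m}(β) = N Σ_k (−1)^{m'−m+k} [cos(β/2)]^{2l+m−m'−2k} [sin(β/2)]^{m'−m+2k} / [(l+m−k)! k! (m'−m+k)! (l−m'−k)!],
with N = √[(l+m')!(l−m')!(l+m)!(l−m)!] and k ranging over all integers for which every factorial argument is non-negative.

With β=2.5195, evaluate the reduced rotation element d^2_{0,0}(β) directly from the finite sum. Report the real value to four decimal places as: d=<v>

d^2_{0,0}(β=2.5195) via the finite sum:
With c≡cos(β/2)=0.306055 and s≡sin(β/2)=0.952014, N=[2·2·2·2]^{1/2}=4.000000
The bounds max(0,m−m')=0 and min(l+m,l−m')=2 give 3 terms
  k=0: (−1)^0·4.0000/(4)·0.3061^4·0.9520^0 = +0.008774
  k=1: (−1)^1·4.0000/(1)·0.3061^2·0.9520^2 = -0.339582
  k=2: (−1)^2·4.0000/(4)·0.3061^0·0.9520^4 = +0.821435
d^2_{0,0}(2.5195) = +0.008774 -0.339582 +0.821435 = +0.490626

d=0.4906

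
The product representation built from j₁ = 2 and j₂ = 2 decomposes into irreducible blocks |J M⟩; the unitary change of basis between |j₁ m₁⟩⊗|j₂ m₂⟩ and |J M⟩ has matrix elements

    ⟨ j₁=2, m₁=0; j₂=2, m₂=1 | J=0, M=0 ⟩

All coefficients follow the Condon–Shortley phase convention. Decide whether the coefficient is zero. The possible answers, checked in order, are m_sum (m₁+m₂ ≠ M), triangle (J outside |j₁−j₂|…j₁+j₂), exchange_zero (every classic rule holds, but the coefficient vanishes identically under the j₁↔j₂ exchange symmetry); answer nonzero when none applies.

m_sum

m-sum: m₁+m₂ = 0+1 = 1, M = 0  ✗ ⇒ coefficient is 0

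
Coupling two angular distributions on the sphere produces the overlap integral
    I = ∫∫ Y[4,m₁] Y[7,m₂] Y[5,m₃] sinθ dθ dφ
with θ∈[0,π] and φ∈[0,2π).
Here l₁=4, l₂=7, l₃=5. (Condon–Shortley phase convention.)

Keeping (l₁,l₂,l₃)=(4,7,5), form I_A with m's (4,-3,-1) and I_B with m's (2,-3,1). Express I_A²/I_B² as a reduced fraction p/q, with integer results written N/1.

Same 4,7,5: normalisation and zero-m 3j drop out of the ratio.
A: Δ: 6! 2! 8! / 17! → 1/6126120; sum: t=0:+1/829440 = 1/829440; 3j²(4 7 5; 4 -3 -1) = Δ·Π!·Σ² = 35/2431  (sign +1)
B: Δ: 6! 2! 8! / 17! → 1/6126120; sum: t=0:+1/829440 t=1:−1/86400 t=2:+1/138240 = -13/4147200; 3j²(4 7 5; 2 -3 1) = Δ·Π!·Σ² = 13/3740  (sign -1)
I_A²/I_B² = (35/2431)/(13/3740) = 700/169

700/169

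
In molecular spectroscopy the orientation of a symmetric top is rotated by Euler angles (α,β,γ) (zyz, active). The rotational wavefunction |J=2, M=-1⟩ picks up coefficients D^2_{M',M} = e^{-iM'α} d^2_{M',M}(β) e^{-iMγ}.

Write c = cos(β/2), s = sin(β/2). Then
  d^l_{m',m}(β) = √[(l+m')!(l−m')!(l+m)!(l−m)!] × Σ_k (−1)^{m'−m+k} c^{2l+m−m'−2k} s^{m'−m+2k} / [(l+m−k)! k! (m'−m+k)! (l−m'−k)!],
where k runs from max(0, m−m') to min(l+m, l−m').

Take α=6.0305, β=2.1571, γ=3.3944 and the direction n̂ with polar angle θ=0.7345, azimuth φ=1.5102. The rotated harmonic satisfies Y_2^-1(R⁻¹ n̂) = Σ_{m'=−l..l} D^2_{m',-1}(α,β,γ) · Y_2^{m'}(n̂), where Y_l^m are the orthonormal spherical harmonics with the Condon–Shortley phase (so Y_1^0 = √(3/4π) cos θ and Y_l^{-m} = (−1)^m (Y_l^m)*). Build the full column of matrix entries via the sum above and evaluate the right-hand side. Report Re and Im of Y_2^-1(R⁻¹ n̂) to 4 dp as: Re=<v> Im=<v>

Need the full column D^2_{m',-1} for m'=−2..2 at α=6.0305, β=2.1571, γ=3.3944.
cos(β/2)=0.472607, sin(β/2)=0.881273
d^2_{-2,-1}: single k=1 term ⇒ +0.186055;  D = -0.180152+0.046493i
d^2_{-1,-1}: k∈[0..1] ⇒ +0.049888 -0.520406 = -0.470518;  D = +0.470518+0.000057i
d^2_{0,-1}: k∈[0..1] ⇒ -0.227869 +0.792333 = +0.564463;  D = -0.546521-0.141185i
d^2_{1,-1}: k∈[0..1] ⇒ +0.520406 -0.603174 = -0.082768;  D = +0.072417+0.040079i
d^2_{2,-1}: single k=0 term ⇒ -0.646937;  D = +0.469734+0.444834i
Y_2^{m'}(θ=0.7345,φ=1.5102) and Σ D·Y over m':
  (-0.1802+0.0465i)·(-0.1722-0.0210i)  (+0.4705+0.0001i)·(+0.0233-0.3836i)  (-0.5465-0.1412i)·(+0.2058+0.0000i)  (+0.0724+0.0401i)·(-0.0233-0.3836i)  (+0.4697+0.4448i)·(-0.1722+0.0210i)
Y_2^-1(R⁻¹ n̂) = -0.146032-0.309229i

Re=-0.1460 Im=-0.3092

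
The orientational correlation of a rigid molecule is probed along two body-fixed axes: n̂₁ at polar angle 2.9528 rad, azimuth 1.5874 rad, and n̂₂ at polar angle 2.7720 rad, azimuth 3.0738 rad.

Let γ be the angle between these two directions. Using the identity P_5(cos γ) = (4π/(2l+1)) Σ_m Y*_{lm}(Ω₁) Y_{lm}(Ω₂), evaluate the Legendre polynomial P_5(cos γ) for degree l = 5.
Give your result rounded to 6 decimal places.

0.114592

Addition theorem: P_5(cos γ) = (4π/11) Σ_m Y*_{lm}(Ω₁) Y_{lm}(Ω₂), m = −5…5:
  [-5]  conj(Y_{5,-5})(Ω₁) = -0.000009+0.000108i ; Y_{5,-5}(Ω₂) = -0.002692-0.000949i ; Δ = +0.000000-0.000000i
  [-4]  conj(Y_{5,-4})(Ω₁) = -0.001784-0.000119i ; Y_{5,-4}(Ω₂) = -0.022453-0.006242i ; Δ = +0.000039+0.000014i
  [-3]  conj(Y_{5,-3})(Ω₁) = +0.000875-0.017547i ; Y_{5,-3}(Ω₂) = -0.109011-0.022481i ; Δ = -0.000490+0.001893i
  [-2]  conj(Y_{5,-2})(Ω₁) = +0.111006+0.003688i ; Y_{5,-2}(Ω₂) = -0.328665-0.044837i ; Δ = -0.036318-0.006189i
  [-1]  conj(Y_{5,-1})(Ω₁) = -0.007026+0.423095i ; Y_{5,-1}(Ω₂) = -0.542970-0.036866i ; Δ = +0.019412-0.229469i
  [+0]  conj(Y_{5,0})(Ω₁) = -0.701383-0.000000i ; Y_{5,0}(Ω₂) = -0.192507+0.000000i ; Δ = +0.135021+0.000000i
  [+1]  conj(Y_{5,1})(Ω₁) = +0.007026+0.423095i ; Y_{5,1}(Ω₂) = +0.542970-0.036866i ; Δ = +0.019412+0.229469i
  [+2]  conj(Y_{5,2})(Ω₁) = +0.111006-0.003688i ; Y_{5,2}(Ω₂) = -0.328665+0.044837i ; Δ = -0.036318+0.006189i
  [+3]  conj(Y_{5,3})(Ω₁) = -0.000875-0.017547i ; Y_{5,3}(Ω₂) = +0.109011-0.022481i ; Δ = -0.000490-0.001893i
  [+4]  conj(Y_{5,4})(Ω₁) = -0.001784+0.000119i ; Y_{5,4}(Ω₂) = -0.022453+0.006242i ; Δ = +0.000039-0.000014i
  [+5]  conj(Y_{5,5})(Ω₁) = +0.000009+0.000108i ; Y_{5,5}(Ω₂) = +0.002692-0.000949i ; Δ = +0.000000+0.000000i
Σ over m = +0.100308-0.000000i; ×(4π/11) → +0.114592-0.000000i. Real part: 0.114592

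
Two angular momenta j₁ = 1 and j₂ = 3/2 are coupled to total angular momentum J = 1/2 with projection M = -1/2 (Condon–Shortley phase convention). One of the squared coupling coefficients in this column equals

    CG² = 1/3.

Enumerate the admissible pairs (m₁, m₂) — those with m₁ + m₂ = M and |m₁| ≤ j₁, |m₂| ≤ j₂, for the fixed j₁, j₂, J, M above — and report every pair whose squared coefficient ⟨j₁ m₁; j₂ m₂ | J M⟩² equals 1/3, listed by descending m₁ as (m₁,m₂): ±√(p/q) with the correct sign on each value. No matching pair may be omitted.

Admissible pairs with m₁+m₂ = M = -1/2: (-1,1/2), (0,-1/2), (1,-3/2)
  (m₁,m₂)=(1,-3/2): CG² = 1/2, CG = +√(1/2)
  (m₁,m₂)=(0,-1/2): CG² = 1/3, CG = −√(1/3)   ← matches the target
  (m₁,m₂)=(-1,1/2): CG² = 1/6, CG = +√(1/6)
Pairs with CG² = 1/3: (0,-1/2): −√(1/3)

(0,-1/2): −√(1/3)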